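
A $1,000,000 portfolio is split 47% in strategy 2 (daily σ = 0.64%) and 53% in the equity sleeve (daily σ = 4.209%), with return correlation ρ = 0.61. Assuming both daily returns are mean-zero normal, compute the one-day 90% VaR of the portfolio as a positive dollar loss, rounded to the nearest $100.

σ_p² = 0.47²·0.64² + 0.53²·4.209² + 2·0.61·0.47·0.53·0.64·4.209 = 5.8855 (%²).
σ_p = √5.8855 = 2.426%.
At 90%, z = 1.282.
VaR = 1.282 × 2.426% = 3.110%; on $1,000,000 that is $31,100.

$31,100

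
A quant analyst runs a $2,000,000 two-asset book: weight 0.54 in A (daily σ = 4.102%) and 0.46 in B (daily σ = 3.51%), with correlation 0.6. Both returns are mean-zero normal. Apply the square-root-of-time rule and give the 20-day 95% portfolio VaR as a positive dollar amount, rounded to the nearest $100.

$505,500

σ_p = √(0.54²·4.102² + 0.46²·3.51² + 2·0.6·0.54·0.46·4.102·3.51) = 3.436%.
σ_{20d} = 3.436% × √20 = 15.366%.
z(95%) = 1.645.
VaR = 1.645 × 15.366% = 25.277%; on $2,000,000 that is $505,540.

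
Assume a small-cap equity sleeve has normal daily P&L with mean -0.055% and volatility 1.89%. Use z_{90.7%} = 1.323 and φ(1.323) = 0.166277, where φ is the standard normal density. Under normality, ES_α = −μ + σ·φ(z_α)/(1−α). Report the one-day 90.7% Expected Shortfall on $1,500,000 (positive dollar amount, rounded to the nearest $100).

$51,500

Tail multiplier: φ(z)/(1−α) = 0.166277 / 0.093 = 1.788.
ES = −(-0.055%) + 1.89% × 1.788 = 3.434%.
On $1,500,000: 0.03434 × $1,500,000 = $51,510.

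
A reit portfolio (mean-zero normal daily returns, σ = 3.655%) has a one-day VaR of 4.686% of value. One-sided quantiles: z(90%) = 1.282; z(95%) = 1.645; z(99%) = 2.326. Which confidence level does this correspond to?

90%

Implied z = VaR/σ = 4.686 / 3.655 = 1.282.
This matches z(90%) = 1.282.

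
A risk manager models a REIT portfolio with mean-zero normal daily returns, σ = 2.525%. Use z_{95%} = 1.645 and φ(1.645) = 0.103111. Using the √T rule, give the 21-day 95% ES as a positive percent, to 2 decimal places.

23.86%

σ_{21d} = 2.525% × √21 = 11.571%.
ES multiplier = φ(z)/(1−α) = 0.103111/0.05 = 2.062.
ES = 11.571% × 2.062 = 23.859%.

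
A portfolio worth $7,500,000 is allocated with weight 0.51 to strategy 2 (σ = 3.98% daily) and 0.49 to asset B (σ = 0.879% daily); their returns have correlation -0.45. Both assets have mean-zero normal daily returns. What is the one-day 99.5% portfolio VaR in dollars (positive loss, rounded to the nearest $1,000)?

σ_p² = 0.51²·3.98² + 0.49²·0.879² + 2·-0.45·0.51·0.49·3.98·0.879 = 3.5188 (%²).
σ_p = √3.5188 = 1.876%.
At 99.5%, z = 2.576.
VaR = 2.576 × 1.876% = 4.833%; on $7,500,000 that is $362,475.

$362,000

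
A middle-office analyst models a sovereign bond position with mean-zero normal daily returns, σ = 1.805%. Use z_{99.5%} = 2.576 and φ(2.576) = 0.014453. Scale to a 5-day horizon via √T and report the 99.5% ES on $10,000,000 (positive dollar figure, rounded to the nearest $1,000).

σ_{5d} = 1.805% × √5 = 4.036%.
ES multiplier = φ(z)/(1−α) = 0.014453/0.005 = 2.891.
ES = 4.036% × 2.891 = 11.668%; on $10,000,000: $1,166,800.

$1,167,000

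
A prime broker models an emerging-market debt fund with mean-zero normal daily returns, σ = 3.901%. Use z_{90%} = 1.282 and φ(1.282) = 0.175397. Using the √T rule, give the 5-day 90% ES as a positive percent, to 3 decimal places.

σ_{5d} = 3.901% × √5 = 8.723%.
ES multiplier = φ(z)/(1−α) = 0.175397/0.1 = 1.754.
ES = 8.723% × 1.754 = 15.300%.

15.300%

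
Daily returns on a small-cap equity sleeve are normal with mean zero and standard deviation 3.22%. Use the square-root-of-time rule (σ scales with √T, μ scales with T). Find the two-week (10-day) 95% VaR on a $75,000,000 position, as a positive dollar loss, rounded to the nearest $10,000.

$12,560,000

At 95%, z = 1.645.
σ_{10d} = 3.22% × √10 = 10.183%.
VaR = 1.645 × 10.183% = 16.751%.
On $75,000,000: 0.16751 × $75,000,000 = $12,563,250.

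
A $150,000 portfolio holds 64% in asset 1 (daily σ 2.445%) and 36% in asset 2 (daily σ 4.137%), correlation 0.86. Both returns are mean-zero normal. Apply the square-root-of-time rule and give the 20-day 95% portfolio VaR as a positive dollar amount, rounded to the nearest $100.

$32,500

σ_p = √(0.64²·2.445² + 0.36²·4.137² + 2·0.86·0.64·0.36·2.445·4.137) = 2.945%.
σ_{20d} = 2.945% × √20 = 13.170%.
z(95%) = 1.645.
VaR = 1.645 × 13.170% = 21.665%; on $150,000 that is $32,497.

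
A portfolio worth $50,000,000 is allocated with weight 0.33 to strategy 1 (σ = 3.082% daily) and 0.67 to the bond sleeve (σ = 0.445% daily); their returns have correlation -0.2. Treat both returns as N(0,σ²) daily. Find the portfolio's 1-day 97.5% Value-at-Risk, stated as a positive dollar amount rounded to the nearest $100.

$981,000

σ_p² = 0.33²·3.082² + 0.67²·0.445² + 2·-0.2·0.33·0.67·3.082·0.445 = 1.0020 (%²).
σ_p = √1.0020 = 1.001%.
At 97.5%, z = 1.960.
VaR = 1.960 × 1.001% = 1.962%; on $50,000,000 that is $981,000.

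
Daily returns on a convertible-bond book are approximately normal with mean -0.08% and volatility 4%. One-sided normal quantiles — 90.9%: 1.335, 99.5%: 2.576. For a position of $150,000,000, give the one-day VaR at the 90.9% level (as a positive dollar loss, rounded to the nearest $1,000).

$8,130,000

VaR = −μ + z·σ = −(-0.08%) + 1.335 × 4% = 5.420%.
On $150,000,000: 0.05420 × $150,000,000 = $8,130,000.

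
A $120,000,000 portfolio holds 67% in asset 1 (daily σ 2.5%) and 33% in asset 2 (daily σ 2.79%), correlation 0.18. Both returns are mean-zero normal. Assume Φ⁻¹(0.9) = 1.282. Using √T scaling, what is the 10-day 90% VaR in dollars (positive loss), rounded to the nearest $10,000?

σ_p = √(0.67²·2.5² + 0.33²·2.79² + 2·0.18·0.67·0.33·2.5·2.79) = 2.051%.
σ_{10d} = 2.051% × √10 = 6.486%.
VaR = 1.282 × 6.486% = 8.315%; on $120,000,000 that is $9,978,000.

$9,980,000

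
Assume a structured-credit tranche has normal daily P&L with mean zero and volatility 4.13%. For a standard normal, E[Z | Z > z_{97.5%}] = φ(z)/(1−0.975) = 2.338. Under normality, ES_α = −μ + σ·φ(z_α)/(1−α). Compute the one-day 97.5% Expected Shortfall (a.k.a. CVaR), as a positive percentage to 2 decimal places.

9.66%

ES = 4.13% × 2.338 = 9.656%.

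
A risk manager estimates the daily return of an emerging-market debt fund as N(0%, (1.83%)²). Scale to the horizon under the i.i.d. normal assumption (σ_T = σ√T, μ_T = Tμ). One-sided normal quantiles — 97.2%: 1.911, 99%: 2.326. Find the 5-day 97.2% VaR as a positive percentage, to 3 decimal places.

σ_{5d} = 1.83% × √5 = 4.092%.
VaR = 1.911 × 4.092% = 7.820%.

7.820%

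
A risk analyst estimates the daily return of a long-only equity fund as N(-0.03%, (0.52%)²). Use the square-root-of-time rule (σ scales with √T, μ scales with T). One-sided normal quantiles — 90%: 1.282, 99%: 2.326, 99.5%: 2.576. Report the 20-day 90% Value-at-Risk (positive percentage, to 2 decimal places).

σ_{20d} = 0.52% × √20 = 2.326%; μ_{20d} = 20 × -0.03% = -0.600%.
VaR = −(-0.600%) + 1.282 × 2.326% = 3.582%.

3.58%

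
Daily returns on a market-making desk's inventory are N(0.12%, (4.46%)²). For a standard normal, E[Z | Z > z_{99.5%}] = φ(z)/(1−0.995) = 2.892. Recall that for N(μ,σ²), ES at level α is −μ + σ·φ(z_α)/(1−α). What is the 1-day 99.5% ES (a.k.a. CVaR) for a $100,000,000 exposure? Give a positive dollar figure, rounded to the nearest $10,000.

ES = −(0.12%) + 4.46% × 2.892 = 12.778%.
On $100,000,000: 0.12778 × $100,000,000 = $12,778,000.

$12,780,000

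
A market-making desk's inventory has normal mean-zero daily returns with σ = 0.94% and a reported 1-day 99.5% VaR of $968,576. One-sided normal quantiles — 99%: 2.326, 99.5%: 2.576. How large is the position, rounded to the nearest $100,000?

VaR as a fraction of value: z·σ = 2.576 × 0.94% = 2.42144%.
Position = $968,576 / 0.0242144 = $40,000,000.

$40,000,000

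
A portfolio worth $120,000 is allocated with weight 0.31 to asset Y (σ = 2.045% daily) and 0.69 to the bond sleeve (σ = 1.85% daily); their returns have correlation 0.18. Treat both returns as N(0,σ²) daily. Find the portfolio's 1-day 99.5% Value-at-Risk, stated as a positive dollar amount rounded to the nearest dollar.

σ_p² = 0.31²·2.045² + 0.69²·1.85² + 2·0.18·0.31·0.69·2.045·1.85 = 2.3227 (%²).
σ_p = √2.3227 = 1.524%.
At 99.5%, z = 2.576.
VaR = 2.576 × 1.524% = 3.926%; on $120,000 that is $4,711.

$4,711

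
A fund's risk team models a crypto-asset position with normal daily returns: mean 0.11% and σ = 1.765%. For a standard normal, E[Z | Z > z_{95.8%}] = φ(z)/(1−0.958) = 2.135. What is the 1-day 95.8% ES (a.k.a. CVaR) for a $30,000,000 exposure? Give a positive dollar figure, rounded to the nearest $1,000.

ES = −(0.11%) + 1.765% × 2.135 = 3.658%.
On $30,000,000: 0.03658 × $30,000,000 = $1,097,400.

$1,097,000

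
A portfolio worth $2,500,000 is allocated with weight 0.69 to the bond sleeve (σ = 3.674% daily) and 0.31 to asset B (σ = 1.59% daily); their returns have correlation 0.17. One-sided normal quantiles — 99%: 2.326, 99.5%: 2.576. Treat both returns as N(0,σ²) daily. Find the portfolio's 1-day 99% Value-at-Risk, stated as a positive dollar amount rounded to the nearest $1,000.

$155,000

σ_p² = 0.69²·3.674² + 0.31²·1.59² + 2·0.17·0.69·0.31·3.674·1.59 = 7.0943 (%²).
σ_p = √7.0943 = 2.664%.
VaR = 2.326 × 2.664% = 6.196%; on $2,500,000 that is $154,900.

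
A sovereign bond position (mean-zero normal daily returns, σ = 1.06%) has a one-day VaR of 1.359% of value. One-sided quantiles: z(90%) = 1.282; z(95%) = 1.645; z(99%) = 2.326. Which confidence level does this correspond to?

Implied z = VaR/σ = 1.359 / 1.06 = 1.282.
This matches z(90%) = 1.282.

90%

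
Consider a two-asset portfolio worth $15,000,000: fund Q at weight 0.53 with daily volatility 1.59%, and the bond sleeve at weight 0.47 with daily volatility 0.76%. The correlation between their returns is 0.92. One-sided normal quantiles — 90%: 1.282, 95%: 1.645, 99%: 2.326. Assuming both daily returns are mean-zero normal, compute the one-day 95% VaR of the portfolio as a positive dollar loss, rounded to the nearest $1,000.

$291,000

σ_p² = 0.53²·1.59² + 0.47²·0.76² + 2·0.92·0.53·0.47·1.59·0.76 = 1.3916 (%²).
σ_p = √1.3916 = 1.180%.
VaR = 1.645 × 1.180% = 1.941%; on $15,000,000 that is $291,150.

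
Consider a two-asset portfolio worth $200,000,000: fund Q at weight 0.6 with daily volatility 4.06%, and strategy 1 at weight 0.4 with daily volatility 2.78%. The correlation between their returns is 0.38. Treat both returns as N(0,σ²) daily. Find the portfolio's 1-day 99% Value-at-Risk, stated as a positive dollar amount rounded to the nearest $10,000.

$14,130,000

σ_p² = 0.6²·4.06² + 0.4²·2.78² + 2·0.38·0.6·0.4·4.06·2.78 = 9.2294 (%²).
σ_p = √9.2294 = 3.038%.
At 99%, z = 2.326.
VaR = 2.326 × 3.038% = 7.066%; on $200,000,000 that is $14,132,000.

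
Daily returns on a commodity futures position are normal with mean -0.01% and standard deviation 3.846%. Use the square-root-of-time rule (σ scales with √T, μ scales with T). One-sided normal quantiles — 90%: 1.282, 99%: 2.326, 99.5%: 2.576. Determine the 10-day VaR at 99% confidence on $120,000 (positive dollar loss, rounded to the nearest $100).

σ_{10d} = 3.846% × √10 = 12.162%; μ_{10d} = 10 × -0.01% = -0.100%.
VaR = −(-0.100%) + 2.326 × 12.162% = 28.389%.
On $120,000: 0.28389 × $120,000 = $34,067.

$34,100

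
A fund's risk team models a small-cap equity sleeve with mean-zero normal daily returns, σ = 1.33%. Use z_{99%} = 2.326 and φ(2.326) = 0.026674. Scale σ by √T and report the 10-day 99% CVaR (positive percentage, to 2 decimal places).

σ_{10d} = 1.33% × √10 = 4.206%.
ES multiplier = φ(z)/(1−α) = 0.026674/0.01 = 2.667.
ES = 4.206% × 2.667 = 11.217%.

11.22%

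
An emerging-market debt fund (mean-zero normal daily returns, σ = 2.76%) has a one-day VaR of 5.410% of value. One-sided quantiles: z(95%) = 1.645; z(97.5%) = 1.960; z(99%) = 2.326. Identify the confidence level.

97.5%

Implied z = VaR/σ = 5.410 / 2.76 = 1.960.
This matches z(97.5%) = 1.960.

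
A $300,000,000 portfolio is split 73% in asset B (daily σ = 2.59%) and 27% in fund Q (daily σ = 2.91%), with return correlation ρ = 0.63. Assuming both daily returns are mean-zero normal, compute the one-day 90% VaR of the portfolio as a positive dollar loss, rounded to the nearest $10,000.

$9,470,000

σ_p² = 0.73²·2.59² + 0.27²·2.91² + 2·0.63·0.73·0.27·2.59·2.91 = 6.0638 (%²).
σ_p = √6.0638 = 2.462%.
At 90%, z = 1.282.
VaR = 1.282 × 2.462% = 3.156%; on $300,000,000 that is $9,468,000.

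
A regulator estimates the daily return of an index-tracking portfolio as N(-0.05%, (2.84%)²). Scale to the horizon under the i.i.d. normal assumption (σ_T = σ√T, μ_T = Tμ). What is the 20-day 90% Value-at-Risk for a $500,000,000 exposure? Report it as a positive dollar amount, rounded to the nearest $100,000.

At 90%, z = 1.282.
σ_{20d} = 2.84% × √20 = 12.701%; μ_{20d} = 20 × -0.05% = -1.000%.
VaR = −(-1.000%) + 1.282 × 12.701% = 17.283%.
On $500,000,000: 0.17283 × $500,000,000 = $86,415,000.

$86,400,000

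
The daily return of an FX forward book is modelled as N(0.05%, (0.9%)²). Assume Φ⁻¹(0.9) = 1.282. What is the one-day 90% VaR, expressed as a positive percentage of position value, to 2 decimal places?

1.10%

VaR = −μ + z·σ = −(0.05%) + 1.282 × 0.9% = 1.104%.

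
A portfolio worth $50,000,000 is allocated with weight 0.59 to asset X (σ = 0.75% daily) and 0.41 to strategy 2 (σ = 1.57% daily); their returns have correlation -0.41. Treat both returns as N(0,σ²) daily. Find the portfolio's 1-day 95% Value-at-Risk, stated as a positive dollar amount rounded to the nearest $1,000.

$505,000

σ_p² = 0.59²·0.75² + 0.41²·1.57² + 2·-0.41·0.59·0.41·0.75·1.57 = 0.3766 (%²).
σ_p = √0.3766 = 0.614%.
At 95%, z = 1.645.
VaR = 1.645 × 0.614% = 1.010%; on $50,000,000 that is $505,000.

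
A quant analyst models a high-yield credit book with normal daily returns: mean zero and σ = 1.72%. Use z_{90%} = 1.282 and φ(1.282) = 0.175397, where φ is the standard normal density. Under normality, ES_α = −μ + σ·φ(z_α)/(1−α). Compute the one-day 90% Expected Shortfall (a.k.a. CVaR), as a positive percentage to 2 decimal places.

3.02%

Tail multiplier: φ(z)/(1−α) = 0.175397 / 0.1 = 1.754.
ES = 1.72% × 1.754 = 3.017%.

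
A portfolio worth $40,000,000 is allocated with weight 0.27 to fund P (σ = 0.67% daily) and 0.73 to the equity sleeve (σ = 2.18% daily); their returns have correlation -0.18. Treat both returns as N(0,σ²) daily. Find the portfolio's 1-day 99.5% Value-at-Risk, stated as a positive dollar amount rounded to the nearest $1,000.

σ_p² = 0.27²·0.67² + 0.73²·2.18² + 2·-0.18·0.27·0.73·0.67·2.18 = 2.4616 (%²).
σ_p = √2.4616 = 1.569%.
At 99.5%, z = 2.576.
VaR = 2.576 × 1.569% = 4.042%; on $40,000,000 that is $1,616,800.

$1,617,000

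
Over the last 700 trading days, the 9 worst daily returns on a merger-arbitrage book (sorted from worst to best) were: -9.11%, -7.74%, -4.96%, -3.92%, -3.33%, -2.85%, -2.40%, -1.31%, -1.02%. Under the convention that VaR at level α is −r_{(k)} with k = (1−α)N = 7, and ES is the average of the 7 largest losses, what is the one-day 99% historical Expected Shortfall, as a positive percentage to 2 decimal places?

The 7 worst returns sum to -34.31%.
ES = −(-34.31%) / 7 = 4.9014…% ≈ 4.90%.

4.90%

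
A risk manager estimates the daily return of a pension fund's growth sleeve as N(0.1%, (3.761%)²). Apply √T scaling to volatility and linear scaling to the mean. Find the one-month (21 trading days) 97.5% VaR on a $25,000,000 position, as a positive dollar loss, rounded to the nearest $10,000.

$7,920,000

At 97.5%, z = 1.960.
σ_{21d} = 3.761% × √21 = 17.235%; μ_{21d} = 21 × 0.1% = 2.100%.
VaR = −(2.100%) + 1.960 × 17.235% = 31.681%.
On $25,000,000: 0.31681 × $25,000,000 = $7,920,250.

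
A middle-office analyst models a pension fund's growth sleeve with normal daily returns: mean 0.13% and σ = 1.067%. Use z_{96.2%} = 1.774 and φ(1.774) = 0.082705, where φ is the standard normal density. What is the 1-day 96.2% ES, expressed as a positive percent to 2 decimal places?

2.19%

Tail multiplier: φ(z)/(1−α) = 0.082705 / 0.038 = 2.176.
ES = −(0.13%) + 1.067% × 2.176 = 2.192%.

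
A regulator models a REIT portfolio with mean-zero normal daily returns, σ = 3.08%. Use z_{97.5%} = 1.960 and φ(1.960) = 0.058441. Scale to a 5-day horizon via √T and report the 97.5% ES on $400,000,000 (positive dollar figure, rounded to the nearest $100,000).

$64,400,000

σ_{5d} = 3.08% × √5 = 6.887%.
ES multiplier = φ(z)/(1−α) = 0.058441/0.025 = 2.338.
ES = 6.887% × 2.338 = 16.102%; on $400,000,000: $64,408,000.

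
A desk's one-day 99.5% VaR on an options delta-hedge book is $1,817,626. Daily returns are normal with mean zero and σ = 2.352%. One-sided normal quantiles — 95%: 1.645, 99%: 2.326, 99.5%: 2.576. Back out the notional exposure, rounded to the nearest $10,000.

VaR as a fraction of value: z·σ = 2.576 × 2.352% = 6.05875%.
Position = $1,817,626 / 0.0605875 = $30,000,007.

$30,000,000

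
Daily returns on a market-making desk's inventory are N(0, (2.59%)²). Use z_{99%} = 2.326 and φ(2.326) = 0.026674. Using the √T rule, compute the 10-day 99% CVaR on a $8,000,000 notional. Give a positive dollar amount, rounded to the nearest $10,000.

σ_{10d} = 2.59% × √10 = 8.190%.
ES multiplier = φ(z)/(1−α) = 0.026674/0.01 = 2.667.
ES = 8.190% × 2.667 = 21.843%; on $8,000,000: $1,747,440.

$1,750,000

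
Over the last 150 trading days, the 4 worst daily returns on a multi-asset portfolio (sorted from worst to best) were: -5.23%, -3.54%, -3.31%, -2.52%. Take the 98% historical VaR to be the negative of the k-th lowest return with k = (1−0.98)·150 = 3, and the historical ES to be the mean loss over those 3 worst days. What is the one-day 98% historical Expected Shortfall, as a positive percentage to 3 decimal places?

The 3 worst returns sum to -12.08%.
ES = −(-12.08%) / 3 = 4.0266…% ≈ 4.027%.

4.027%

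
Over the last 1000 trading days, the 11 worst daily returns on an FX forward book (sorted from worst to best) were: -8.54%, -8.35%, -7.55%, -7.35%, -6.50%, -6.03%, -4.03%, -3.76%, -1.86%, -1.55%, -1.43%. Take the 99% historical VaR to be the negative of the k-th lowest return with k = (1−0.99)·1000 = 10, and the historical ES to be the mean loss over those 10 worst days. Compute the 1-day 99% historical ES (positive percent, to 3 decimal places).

5.552%

The 10 worst returns sum to -55.52%.
ES = −(-55.52%) / 10 = 5.552%.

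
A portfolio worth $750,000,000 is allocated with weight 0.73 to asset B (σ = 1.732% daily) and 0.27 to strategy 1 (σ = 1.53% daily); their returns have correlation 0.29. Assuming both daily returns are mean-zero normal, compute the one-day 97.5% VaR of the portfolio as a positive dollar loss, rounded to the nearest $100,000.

$21,200,000

σ_p² = 0.73²·1.732² + 0.27²·1.53² + 2·0.29·0.73·0.27·1.732·1.53 = 2.0722 (%²).
σ_p = √2.0722 = 1.440%.
At 97.5%, z = 1.960.
VaR = 1.960 × 1.440% = 2.822%; on $750,000,000 that is $21,165,000.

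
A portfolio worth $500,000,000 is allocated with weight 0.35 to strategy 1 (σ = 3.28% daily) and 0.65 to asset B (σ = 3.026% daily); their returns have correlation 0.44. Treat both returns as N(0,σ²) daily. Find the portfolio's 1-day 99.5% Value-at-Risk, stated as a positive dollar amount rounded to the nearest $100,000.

σ_p² = 0.35²·3.28² + 0.65²·3.026² + 2·0.44·0.35·0.65·3.28·3.026 = 7.1736 (%²).
σ_p = √7.1736 = 2.678%.
At 99.5%, z = 2.576.
VaR = 2.576 × 2.678% = 6.899%; on $500,000,000 that is $34,495,000.

$34,500,000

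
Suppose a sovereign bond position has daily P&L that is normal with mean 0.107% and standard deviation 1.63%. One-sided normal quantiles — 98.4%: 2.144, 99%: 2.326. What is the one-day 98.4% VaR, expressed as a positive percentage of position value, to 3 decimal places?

3.388%

VaR = −μ + z·σ = −(0.107%) + 2.144 × 1.63% = 3.388%.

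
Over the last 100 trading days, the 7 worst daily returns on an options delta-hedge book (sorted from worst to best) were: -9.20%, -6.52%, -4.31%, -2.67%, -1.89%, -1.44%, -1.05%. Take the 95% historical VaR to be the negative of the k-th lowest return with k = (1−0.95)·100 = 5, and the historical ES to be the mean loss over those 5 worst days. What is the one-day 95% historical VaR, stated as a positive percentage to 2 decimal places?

1.89%

k = 5; the 5th lowest return is -1.89%, so VaR = 1.89%.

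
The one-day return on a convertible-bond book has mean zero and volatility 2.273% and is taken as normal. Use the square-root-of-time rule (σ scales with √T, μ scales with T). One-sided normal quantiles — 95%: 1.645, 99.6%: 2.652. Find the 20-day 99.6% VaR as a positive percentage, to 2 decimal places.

26.96%

σ_{20d} = 2.273% × √20 = 10.165%.
VaR = 2.652 × 10.165% = 26.958%.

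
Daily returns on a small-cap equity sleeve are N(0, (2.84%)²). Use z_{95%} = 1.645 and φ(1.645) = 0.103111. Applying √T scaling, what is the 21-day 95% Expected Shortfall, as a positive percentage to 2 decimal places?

26.84%

σ_{21d} = 2.84% × √21 = 13.015%.
ES multiplier = φ(z)/(1−α) = 0.103111/0.05 = 2.062.
ES = 13.015% × 2.062 = 26.837%.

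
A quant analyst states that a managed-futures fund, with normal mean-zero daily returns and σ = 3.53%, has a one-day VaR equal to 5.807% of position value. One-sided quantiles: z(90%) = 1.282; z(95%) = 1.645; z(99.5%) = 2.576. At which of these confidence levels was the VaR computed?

Implied z = VaR/σ = 5.807 / 3.53 = 1.645.
This matches z(95%) = 1.645.

95%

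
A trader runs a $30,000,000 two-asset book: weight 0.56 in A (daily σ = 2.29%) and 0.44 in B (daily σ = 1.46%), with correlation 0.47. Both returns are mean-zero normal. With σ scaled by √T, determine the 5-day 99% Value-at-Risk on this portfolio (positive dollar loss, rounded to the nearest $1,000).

σ_p = √(0.56²·2.29² + 0.44²·1.46² + 2·0.47·0.56·0.44·2.29·1.46) = 1.683%.
σ_{5d} = 1.683% × √5 = 3.763%.
z(99%) = 2.326.
VaR = 2.326 × 3.763% = 8.753%; on $30,000,000 that is $2,625,900.

$2,626,000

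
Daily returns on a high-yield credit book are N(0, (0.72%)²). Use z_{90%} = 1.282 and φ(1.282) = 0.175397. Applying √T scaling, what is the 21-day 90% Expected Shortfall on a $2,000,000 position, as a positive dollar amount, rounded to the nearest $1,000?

σ_{21d} = 0.72% × √21 = 3.299%.
ES multiplier = φ(z)/(1−α) = 0.175397/0.1 = 1.754.
ES = 3.299% × 1.754 = 5.786%; on $2,000,000: $115,720.

$116,000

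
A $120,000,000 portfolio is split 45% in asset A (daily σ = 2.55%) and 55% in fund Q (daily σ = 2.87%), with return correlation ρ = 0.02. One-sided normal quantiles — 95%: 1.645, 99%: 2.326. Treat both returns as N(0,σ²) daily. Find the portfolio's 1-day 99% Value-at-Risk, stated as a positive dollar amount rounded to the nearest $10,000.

σ_p² = 0.45²·2.55² + 0.55²·2.87² + 2·0.02·0.45·0.55·2.55·2.87 = 3.8809 (%²).
σ_p = √3.8809 = 1.970%.
VaR = 2.326 × 1.970% = 4.582%; on $120,000,000 that is $5,498,400.

$5,500,000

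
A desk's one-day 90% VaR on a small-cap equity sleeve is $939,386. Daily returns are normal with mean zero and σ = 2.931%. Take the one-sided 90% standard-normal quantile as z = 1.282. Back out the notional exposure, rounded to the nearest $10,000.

$25,000,000

VaR as a fraction of value: z·σ = 1.282 × 2.931% = 3.75754%.
Position = $939,386 / 0.0375754 = $25,000,013.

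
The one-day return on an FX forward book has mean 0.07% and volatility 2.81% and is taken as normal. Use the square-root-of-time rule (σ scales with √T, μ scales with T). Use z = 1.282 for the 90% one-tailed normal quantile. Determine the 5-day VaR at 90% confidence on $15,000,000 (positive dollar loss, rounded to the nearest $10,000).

σ_{5d} = 2.81% × √5 = 6.283%; μ_{5d} = 5 × 0.07% = 0.350%.
VaR = −(0.350%) + 1.282 × 6.283% = 7.705%.
On $15,000,000: 0.07705 × $15,000,000 = $1,155,750.

$1,160,000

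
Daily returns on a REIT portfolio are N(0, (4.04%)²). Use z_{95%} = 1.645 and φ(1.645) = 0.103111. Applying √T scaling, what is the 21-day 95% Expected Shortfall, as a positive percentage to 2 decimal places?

38.18%

σ_{21d} = 4.04% × √21 = 18.514%.
ES multiplier = φ(z)/(1−α) = 0.103111/0.05 = 2.062.
ES = 18.514% × 2.062 = 38.176%.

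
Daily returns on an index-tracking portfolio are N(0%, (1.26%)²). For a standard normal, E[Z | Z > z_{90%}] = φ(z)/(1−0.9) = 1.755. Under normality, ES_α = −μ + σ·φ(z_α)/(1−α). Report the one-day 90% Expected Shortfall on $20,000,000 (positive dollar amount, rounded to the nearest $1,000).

ES = 1.26% × 1.755 = 2.211%.
On $20,000,000: 0.02211 × $20,000,000 = $442,200.

$442,000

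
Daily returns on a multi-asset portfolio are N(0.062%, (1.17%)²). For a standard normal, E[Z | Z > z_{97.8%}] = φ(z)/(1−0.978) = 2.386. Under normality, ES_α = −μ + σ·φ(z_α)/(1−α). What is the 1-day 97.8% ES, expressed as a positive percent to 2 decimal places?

ES = −(0.062%) + 1.17% × 2.386 = 2.730%.

2.73%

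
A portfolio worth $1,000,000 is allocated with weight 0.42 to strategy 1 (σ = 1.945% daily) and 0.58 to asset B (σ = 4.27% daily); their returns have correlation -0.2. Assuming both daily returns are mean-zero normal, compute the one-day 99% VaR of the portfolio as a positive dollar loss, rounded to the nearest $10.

$56,940

σ_p² = 0.42²·1.945² + 0.58²·4.27² + 2·-0.2·0.42·0.58·1.945·4.27 = 5.9916 (%²).
σ_p = √5.9916 = 2.448%.
At 99%, z = 2.326.
VaR = 2.326 × 2.448% = 5.694%; on $1,000,000 that is $56,940.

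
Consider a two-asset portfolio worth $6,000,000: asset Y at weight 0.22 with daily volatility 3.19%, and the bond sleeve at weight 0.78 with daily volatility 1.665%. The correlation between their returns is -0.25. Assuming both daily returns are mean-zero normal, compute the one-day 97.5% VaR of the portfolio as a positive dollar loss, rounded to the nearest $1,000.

σ_p² = 0.22²·3.19² + 0.78²·1.665² + 2·-0.25·0.22·0.78·3.19·1.665 = 1.7234 (%²).
σ_p = √1.7234 = 1.313%.
At 97.5%, z = 1.960.
VaR = 1.960 × 1.313% = 2.573%; on $6,000,000 that is $154,380.

$154,000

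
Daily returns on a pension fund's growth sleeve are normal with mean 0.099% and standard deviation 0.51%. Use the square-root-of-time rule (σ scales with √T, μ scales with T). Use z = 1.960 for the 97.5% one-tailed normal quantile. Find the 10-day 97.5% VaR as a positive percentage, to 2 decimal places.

σ_{10d} = 0.51% × √10 = 1.613%; μ_{10d} = 10 × 0.099% = 0.990%.
VaR = −(0.990%) + 1.960 × 1.613% = 2.171%.

2.17%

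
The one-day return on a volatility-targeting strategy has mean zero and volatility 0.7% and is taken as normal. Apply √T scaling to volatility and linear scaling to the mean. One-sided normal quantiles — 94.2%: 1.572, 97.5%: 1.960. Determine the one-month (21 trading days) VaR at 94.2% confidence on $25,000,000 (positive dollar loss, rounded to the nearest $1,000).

σ_{21d} = 0.7% × √21 = 3.208%.
VaR = 1.572 × 3.208% = 5.043%.
On $25,000,000: 0.05043 × $25,000,000 = $1,260,750.

$1,261,000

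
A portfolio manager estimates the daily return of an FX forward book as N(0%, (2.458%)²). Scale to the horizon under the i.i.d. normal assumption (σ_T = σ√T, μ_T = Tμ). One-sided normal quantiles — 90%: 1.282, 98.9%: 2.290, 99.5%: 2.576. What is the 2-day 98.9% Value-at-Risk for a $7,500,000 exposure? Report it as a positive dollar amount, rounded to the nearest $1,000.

$597,000

σ_{2d} = 2.458% × √2 = 3.476%.
VaR = 2.290 × 3.476% = 7.960%.
On $7,500,000: 0.07960 × $7,500,000 = $597,000.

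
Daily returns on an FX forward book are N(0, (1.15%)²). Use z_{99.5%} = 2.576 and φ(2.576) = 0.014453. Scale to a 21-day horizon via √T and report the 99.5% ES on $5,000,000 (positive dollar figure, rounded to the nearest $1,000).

$762,000

σ_{21d} = 1.15% × √21 = 5.270%.
ES multiplier = φ(z)/(1−α) = 0.014453/0.005 = 2.891.
ES = 5.270% × 2.891 = 15.236%; on $5,000,000: $761,800.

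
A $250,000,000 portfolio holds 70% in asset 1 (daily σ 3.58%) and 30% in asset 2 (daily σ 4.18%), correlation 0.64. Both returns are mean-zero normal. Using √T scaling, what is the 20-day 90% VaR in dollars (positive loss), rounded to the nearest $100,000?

σ_p = √(0.7²·3.58² + 0.3²·4.18² + 2·0.64·0.7·0.3·3.58·4.18) = 3.446%.
σ_{20d} = 3.446% × √20 = 15.411%.
z(90%) = 1.282.
VaR = 1.282 × 15.411% = 19.757%; on $250,000,000 that is $49,392,500.

$49,400,000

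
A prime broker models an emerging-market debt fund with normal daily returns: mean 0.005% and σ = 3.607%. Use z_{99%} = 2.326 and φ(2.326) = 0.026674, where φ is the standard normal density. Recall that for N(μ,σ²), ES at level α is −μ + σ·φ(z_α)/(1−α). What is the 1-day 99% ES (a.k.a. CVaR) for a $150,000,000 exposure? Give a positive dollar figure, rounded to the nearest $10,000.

Tail multiplier: φ(z)/(1−α) = 0.026674 / 0.01 = 2.667.
ES = −(0.005%) + 3.607% × 2.667 = 9.615%.
On $150,000,000: 0.09615 × $150,000,000 = $14,422,500.

$14,420,000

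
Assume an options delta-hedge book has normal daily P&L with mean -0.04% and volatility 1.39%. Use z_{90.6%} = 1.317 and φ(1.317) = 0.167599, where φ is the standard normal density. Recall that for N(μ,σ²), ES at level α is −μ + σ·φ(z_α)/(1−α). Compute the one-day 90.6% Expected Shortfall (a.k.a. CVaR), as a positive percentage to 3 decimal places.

Tail multiplier: φ(z)/(1−α) = 0.167599 / 0.094 = 1.783.
ES = −(-0.04%) + 1.39% × 1.783 = 2.518%.

2.518%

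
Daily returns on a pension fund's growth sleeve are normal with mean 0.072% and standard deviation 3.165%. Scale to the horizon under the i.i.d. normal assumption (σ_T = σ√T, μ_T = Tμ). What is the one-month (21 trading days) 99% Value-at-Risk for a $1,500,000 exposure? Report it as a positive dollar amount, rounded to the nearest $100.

At 99%, z = 2.326.
σ_{21d} = 3.165% × √21 = 14.504%; μ_{21d} = 21 × 0.072% = 1.512%.
VaR = −(1.512%) + 2.326 × 14.504% = 32.224%.
On $1,500,000: 0.32224 × $1,500,000 = $483,360.

$483,400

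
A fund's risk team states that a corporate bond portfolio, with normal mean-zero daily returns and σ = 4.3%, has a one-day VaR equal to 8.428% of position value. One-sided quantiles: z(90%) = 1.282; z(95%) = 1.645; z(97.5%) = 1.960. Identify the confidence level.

97.5%

Implied z = VaR/σ = 8.428 / 4.3 = 1.960.
This matches z(97.5%) = 1.960.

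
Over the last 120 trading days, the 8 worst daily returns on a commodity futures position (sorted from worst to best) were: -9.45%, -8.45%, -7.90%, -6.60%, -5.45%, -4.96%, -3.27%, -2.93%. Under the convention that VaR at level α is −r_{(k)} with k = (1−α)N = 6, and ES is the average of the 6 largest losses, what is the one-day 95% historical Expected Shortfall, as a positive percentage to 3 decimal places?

7.135%

The 6 worst returns sum to -42.81%.
ES = −(-42.81%) / 6 = 7.135%.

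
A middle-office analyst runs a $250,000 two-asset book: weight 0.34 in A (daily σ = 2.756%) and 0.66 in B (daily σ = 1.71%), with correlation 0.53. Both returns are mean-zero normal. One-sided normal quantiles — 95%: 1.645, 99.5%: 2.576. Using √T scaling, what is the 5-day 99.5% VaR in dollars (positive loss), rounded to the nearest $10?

σ_p = √(0.34²·2.756² + 0.66²·1.71² + 2·0.53·0.34·0.66·2.756·1.71) = 1.809%.
σ_{5d} = 1.809% × √5 = 4.045%.
VaR = 2.576 × 4.045% = 10.420%; on $250,000 that is $26,050.

$26,050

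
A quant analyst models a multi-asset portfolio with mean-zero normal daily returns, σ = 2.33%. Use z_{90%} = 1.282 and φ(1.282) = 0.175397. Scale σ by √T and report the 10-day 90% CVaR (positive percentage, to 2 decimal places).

σ_{10d} = 2.33% × √10 = 7.368%.
ES multiplier = φ(z)/(1−α) = 0.175397/0.1 = 1.754.
ES = 7.368% × 1.754 = 12.923%.

12.92%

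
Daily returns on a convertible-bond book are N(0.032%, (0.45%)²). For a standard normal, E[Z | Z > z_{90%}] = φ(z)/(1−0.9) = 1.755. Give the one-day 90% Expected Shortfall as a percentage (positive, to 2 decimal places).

ES = −(0.032%) + 0.45% × 1.755 = 0.758%.

0.76%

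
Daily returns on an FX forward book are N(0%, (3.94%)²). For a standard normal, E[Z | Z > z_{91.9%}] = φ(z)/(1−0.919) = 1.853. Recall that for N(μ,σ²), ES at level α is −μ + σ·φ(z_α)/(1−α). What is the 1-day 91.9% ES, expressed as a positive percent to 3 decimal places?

ES = 3.94% × 1.853 = 7.301%.

7.301%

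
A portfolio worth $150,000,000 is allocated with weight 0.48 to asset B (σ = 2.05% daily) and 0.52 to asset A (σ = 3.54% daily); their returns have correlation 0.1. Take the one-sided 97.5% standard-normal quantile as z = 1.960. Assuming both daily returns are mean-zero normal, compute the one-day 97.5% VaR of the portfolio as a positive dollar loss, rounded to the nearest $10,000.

σ_p² = 0.48²·2.05² + 0.52²·3.54² + 2·0.1·0.48·0.52·2.05·3.54 = 4.7191 (%²).
σ_p = √4.7191 = 2.172%.
VaR = 1.960 × 2.172% = 4.257%; on $150,000,000 that is $6,385,500.

$6,390,000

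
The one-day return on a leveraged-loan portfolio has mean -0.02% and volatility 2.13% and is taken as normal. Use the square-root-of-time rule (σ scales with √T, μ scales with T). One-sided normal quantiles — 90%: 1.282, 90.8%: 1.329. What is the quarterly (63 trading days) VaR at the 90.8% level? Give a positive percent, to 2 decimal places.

23.73%

σ_{63d} = 2.13% × √63 = 16.906%; μ_{63d} = 63 × -0.02% = -1.260%.
VaR = −(-1.260%) + 1.329 × 16.906% = 23.728%.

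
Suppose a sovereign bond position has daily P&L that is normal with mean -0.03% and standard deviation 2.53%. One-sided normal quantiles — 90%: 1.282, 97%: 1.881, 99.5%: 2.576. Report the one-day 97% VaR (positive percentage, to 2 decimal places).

VaR = −μ + z·σ = −(-0.03%) + 1.881 × 2.53% = 4.789%.

4.79%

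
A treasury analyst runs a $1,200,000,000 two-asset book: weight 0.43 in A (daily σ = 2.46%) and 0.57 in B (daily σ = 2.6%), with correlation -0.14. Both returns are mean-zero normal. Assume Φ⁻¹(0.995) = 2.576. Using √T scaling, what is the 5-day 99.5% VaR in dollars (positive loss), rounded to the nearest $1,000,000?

σ_p = √(0.43²·2.46² + 0.57²·2.6² + 2·-0.14·0.43·0.57·2.46·2.6) = 1.696%.
σ_{5d} = 1.696% × √5 = 3.792%.
VaR = 2.576 × 3.792% = 9.768%; on $1,200,000,000 that is $117,216,000.

$117,000,000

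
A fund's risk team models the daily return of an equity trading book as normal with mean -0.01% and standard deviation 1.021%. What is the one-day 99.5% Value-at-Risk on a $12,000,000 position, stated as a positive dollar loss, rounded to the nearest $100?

At 99.5% one-sided, z = 2.576.
VaR = −μ + z·σ = −(-0.01%) + 2.576 × 1.021% = 2.640%.
On $12,000,000: 0.02640 × $12,000,000 = $316,800.

$316,800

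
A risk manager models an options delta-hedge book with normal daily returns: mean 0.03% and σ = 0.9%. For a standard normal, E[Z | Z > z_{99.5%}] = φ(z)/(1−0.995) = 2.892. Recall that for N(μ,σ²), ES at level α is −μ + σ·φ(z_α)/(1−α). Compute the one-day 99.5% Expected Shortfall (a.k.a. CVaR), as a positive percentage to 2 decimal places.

ES = −(0.03%) + 0.9% × 2.892 = 2.573%.

2.57%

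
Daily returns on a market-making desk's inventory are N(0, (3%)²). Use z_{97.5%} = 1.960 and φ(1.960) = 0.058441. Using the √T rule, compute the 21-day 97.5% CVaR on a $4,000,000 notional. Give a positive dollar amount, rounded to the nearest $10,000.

$1,290,000

σ_{21d} = 3% × √21 = 13.748%.
ES multiplier = φ(z)/(1−α) = 0.058441/0.025 = 2.338.
ES = 13.748% × 2.338 = 32.143%; on $4,000,000: $1,285,720.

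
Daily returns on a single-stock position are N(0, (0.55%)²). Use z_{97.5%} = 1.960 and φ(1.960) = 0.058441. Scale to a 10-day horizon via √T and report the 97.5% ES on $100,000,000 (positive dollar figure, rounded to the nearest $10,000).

$4,070,000

σ_{10d} = 0.55% × √10 = 1.739%.
ES multiplier = φ(z)/(1−α) = 0.058441/0.025 = 2.338.
ES = 1.739% × 2.338 = 4.066%; on $100,000,000: $4,066,000.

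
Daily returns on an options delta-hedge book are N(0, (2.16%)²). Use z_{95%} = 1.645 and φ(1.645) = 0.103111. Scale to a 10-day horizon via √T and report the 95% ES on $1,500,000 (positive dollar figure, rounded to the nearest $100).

$211,300

σ_{10d} = 2.16% × √10 = 6.831%.
ES multiplier = φ(z)/(1−α) = 0.103111/0.05 = 2.062.
ES = 6.831% × 2.062 = 14.086%; on $1,500,000: $211,290.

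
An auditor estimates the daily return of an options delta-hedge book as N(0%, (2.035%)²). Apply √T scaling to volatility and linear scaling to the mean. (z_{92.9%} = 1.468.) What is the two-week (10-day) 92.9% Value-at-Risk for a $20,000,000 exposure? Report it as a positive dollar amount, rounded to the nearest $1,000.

σ_{10d} = 2.035% × √10 = 6.435%.
VaR = 1.468 × 6.435% = 9.447%.
On $20,000,000: 0.09447 × $20,000,000 = $1,889,400.

$1,889,000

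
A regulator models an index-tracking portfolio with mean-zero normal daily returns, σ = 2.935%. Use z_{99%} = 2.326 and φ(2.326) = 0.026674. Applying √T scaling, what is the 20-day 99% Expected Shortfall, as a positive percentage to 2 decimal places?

σ_{20d} = 2.935% × √20 = 13.126%.
ES multiplier = φ(z)/(1−α) = 0.026674/0.01 = 2.667.
ES = 13.126% × 2.667 = 35.007%.

35.01%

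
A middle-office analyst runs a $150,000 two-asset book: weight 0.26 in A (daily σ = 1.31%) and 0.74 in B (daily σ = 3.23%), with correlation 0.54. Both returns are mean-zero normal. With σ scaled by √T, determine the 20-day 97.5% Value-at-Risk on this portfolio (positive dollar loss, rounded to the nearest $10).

$34,050

σ_p = √(0.26²·1.31² + 0.74²·3.23² + 2·0.54·0.26·0.74·1.31·3.23) = 2.590%.
σ_{20d} = 2.590% × √20 = 11.583%.
z(97.5%) = 1.960.
VaR = 1.960 × 11.583% = 22.703%; on $150,000 that is $34,054.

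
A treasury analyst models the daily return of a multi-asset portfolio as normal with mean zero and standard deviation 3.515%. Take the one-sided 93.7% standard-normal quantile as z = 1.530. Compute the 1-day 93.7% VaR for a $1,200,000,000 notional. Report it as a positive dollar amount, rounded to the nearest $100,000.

VaR = z·σ = 1.530 × 3.515% = 5.378%.
On $1,200,000,000: 0.05378 × $1,200,000,000 = $64,536,000.

$64,500,000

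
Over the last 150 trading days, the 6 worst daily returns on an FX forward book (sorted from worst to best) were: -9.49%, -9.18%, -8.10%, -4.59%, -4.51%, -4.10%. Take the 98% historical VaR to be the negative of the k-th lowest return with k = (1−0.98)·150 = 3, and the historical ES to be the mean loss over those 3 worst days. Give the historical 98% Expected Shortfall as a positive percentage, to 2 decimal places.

8.92%

The 3 worst returns sum to -26.77%.
ES = −(-26.77%) / 3 = 8.9233…% ≈ 8.92%.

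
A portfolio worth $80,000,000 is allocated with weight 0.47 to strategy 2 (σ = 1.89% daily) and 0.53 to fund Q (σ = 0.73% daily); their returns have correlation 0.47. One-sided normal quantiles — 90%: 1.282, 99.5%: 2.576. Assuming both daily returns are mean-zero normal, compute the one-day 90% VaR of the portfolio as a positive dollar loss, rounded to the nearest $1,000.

$1,152,000

σ_p² = 0.47²·1.89² + 0.53²·0.73² + 2·0.47·0.47·0.53·1.89·0.73 = 1.2618 (%²).
σ_p = √1.2618 = 1.123%.
VaR = 1.282 × 1.123% = 1.440%; on $80,000,000 that is $1,152,000.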